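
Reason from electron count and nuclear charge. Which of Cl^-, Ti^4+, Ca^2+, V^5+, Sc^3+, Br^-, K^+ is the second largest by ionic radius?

V^5+: 18 e⁻, Z=23, Ti^4+: 18 e⁻, Z=22, Sc^3+: 18 e⁻, Z=21, Ca^2+: 18 e⁻, Z=20, K^+: 18 e⁻, Z=19, Cl^-: 18 e⁻, Z=17, Br^-: 36 e⁻, Z=35. V^5+ < Ti^4+ (isoelectronic, higher Z=23 is smaller); Ti^4+ < Sc^3+ (isoelectronic, higher Z=22 is smaller); Sc^3+ < Ca^2+ (both 18 e⁻, Z=21>20); Ca^2+ < K^+ (isoelectronic, higher Z=20 is smaller); K^+ < Cl^- (isoelectronic, higher Z=19 is smaller); Cl^- < Br^- (same group, 1 shell fewer).
Ordering: V^5+ < Ti^4+ < Sc^3+ < Ca^2+ < K^+ < Cl^- < Br^-. The second largest is Cl^-.

Cl^-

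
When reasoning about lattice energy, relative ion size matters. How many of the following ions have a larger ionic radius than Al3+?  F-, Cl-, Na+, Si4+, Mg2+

Si4+ has 10 e⁻ (Z=14), Al3+ has 10 e⁻ (Z=13), Mg2+ has 10 e⁻ (Z=12), Na+ has 10 e⁻ (Z=11), F- has 10 e⁻ (Z=9), Cl- has 18 e⁻ (Z=17). Si4+ < Al3+ (both 10 e⁻, Z=14>13); Al3+ < Mg2+ (isoelectronic, higher Z=13 is smaller); Mg2+ < Na+ (both 10 e⁻, Z=12>11); Na+ < F- (isoelectronic, higher Z=11 is smaller); F- < Cl- (same group, 1 shell fewer).
Overall: Si4+ < Al3+ < Mg2+ < Na+ < F- < Cl-. Al3+ has 1 below it and 4 above. So 4 are larger.

4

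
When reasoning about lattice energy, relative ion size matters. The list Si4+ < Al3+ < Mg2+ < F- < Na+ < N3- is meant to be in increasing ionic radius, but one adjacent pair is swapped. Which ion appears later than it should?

The pair F-, Na+ is the wrong way round — both have 10 electrons but Z(Na)=11 > Z(F)=9, so Na+ should be the smaller of the two. All other adjacent pairs agree with periodic trends, so Na+ is the misplaced ion.

Na+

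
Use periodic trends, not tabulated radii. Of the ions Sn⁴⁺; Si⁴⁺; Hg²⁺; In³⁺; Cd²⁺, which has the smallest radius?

Electron counts and nuclear charges: Si⁴⁺: 10 e⁻, Z=14, Sn⁴⁺: 46 e⁻, Z=50, In³⁺: 46 e⁻, Z=49, Cd²⁺: 46 e⁻, Z=48, Hg²⁺: 78 e⁻, Z=80. Si⁴⁺ < Sn⁴⁺ (same group, period 3 vs 5); Sn⁴⁺ < In³⁺ (both 46 e⁻, Z=50>49); In³⁺ < Cd²⁺ (both 46 e⁻, Z=49>48); Cd²⁺ < Hg²⁺ (same group, 1 shell fewer).

Si⁴⁺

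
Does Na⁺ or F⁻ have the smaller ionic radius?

Isoelectronic series (10 e⁻ each). Size is set by nuclear charge: more protons means a smaller ion. Na⁺ (Z=11), F⁻ (Z=9).

Na⁺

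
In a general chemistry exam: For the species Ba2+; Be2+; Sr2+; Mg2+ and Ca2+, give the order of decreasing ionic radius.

All are in the same group with charge +2. Radius grows down the group as n (the outermost shell) increases.

Ba2+ > Sr2+ > Ca2+ > Mg2+ > Be2+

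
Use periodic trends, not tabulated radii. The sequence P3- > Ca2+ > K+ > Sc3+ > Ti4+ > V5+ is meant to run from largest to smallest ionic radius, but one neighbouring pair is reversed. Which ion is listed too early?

Ca2+

The pair Ca2+, K+ is the wrong way round — both have 18 electrons but Z(Ca)=20 > Z(K)=19, so Ca2+ should be the smaller of the two. All other adjacent pairs agree with periodic trends, so Ca2+ is the misplaced ion.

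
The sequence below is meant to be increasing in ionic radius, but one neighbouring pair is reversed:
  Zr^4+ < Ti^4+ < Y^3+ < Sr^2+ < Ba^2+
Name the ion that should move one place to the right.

Zr^4+

The pair Zr^4+, Ti^4+ is the wrong way round — both in group 4 with the same charge; Ti^4+ (period 4) has the smaller radius. All other adjacent pairs agree with periodic trends, so Zr^4+ is the misplaced ion.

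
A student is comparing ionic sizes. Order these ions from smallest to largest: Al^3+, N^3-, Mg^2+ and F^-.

These species are isoelectronic with 10 electrons. The only difference is the number of protons: Al^3+ (Z=13), Mg^2+ (Z=12), F^- (Z=9), N^3- (Z=7). The strongest nuclear pull (Al^3+) gives the smallest ion.

Al^3+ < Mg^2+ < F^- < N^3-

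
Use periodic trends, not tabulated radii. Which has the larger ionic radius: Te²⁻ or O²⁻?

Te²⁻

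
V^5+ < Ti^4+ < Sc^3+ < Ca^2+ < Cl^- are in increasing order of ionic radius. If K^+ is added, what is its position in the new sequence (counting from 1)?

Isoelectronic series (18 e⁻ each). Size is set by nuclear charge: more protons means a smaller ion. V^5+ (Z=23), Ti^4+ (Z=22), Sc^3+ (Z=21), Ca^2+ (Z=20), K^+ (Z=19), Cl^- (Z=17).
With K^+ included the full order is V^5+ < Ti^4+ < Sc^3+ < Ca^2+ < K^+ < Cl^-, so it takes position 5.

5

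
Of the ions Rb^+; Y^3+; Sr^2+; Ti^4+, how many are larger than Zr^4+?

Tabulating Z and e⁻: Ti^4+ has 18 e⁻ (Z=22), Zr^4+ has 36 e⁻ (Z=40), Y^3+ has 36 e⁻ (Z=39), Sr^2+ has 36 e⁻ (Z=38), Rb^+ has 36 e⁻ (Z=37). Ti^4+ < Zr^4+ (same group, period 4 vs 5); Zr^4+ < Y^3+ (both 36 e⁻, Z=40>39); Y^3+ < Sr^2+ (both 36 e⁻, Z=39>38); Sr^2+ < Rb^+ (isoelectronic, higher Z=38 is smaller).
Placing each against Zr^4+: smaller — Ti^4+; larger — Y^3+, Sr^2+, Rb^+. That's 3.

3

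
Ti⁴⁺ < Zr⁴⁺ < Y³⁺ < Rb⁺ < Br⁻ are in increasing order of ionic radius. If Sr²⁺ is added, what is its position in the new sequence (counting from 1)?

Work out protons and electrons: Ti⁴⁺ (Z=22, 18 e⁻), Zr⁴⁺ (Z=40, 36 e⁻), Y³⁺ (Z=39, 36 e⁻), Sr²⁺ (Z=38, 36 e⁻), Rb⁺ (Z=37, 36 e⁻), Br⁻ (Z=35, 36 e⁻). Ti⁴⁺ < Zr⁴⁺ (same group, period 4 vs 5); Zr⁴⁺ < Y³⁺ (both 36 e⁻, Z=40>39); Y³⁺ < Sr²⁺ (both 36 e⁻, Z=39>38); Sr²⁺ < Rb⁺ (isoelectronic, higher Z=38 is smaller); Rb⁺ < Br⁻ (both 36 e⁻, Z=37>35).
With Sr²⁺ included the full order is Ti⁴⁺ < Zr⁴⁺ < Y³⁺ < Sr²⁺ < Rb⁺ < Br⁻, so it takes position 4.

4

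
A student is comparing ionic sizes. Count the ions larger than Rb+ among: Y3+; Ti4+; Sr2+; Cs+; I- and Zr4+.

2

Work out protons and electrons: Ti4+ (Z=22, 18 e⁻), Zr4+ (Z=40, 36 e⁻), Y3+ (Z=39, 36 e⁻), Sr2+ (Z=38, 36 e⁻), Rb+ (Z=37, 36 e⁻), Cs+ (Z=55, 54 e⁻), I- (Z=53, 54 e⁻). Ti4+ < Zr4+ (same group, 1 shell fewer); Zr4+ < Y3+ (isoelectronic, higher Z=40 is smaller); Y3+ < Sr2+ (both 36 e⁻, Z=39>38); Sr2+ < Rb+ (both 36 e⁻, Z=38>37); Rb+ < Cs+ (same group, period 5 vs 6); Cs+ < I- (isoelectronic, higher Z=55 is smaller).
Placing each against Rb+: smaller — Ti4+, Zr4+, Y3+, Sr2+; larger — Cs+, I-. That's 2.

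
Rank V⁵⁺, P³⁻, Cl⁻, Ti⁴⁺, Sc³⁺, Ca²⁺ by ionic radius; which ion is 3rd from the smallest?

Sc³⁺

These species are isoelectronic with 18 electrons. The only difference is the number of protons: V⁵⁺ (Z=23), Ti⁴⁺ (Z=22), Sc³⁺ (Z=21), Ca²⁺ (Z=20), Cl⁻ (Z=17), P³⁻ (Z=15). The strongest nuclear pull (V⁵⁺) gives the smallest ion.
Full ascending order: V⁵⁺ < Ti⁴⁺ < Sc³⁺ < Ca²⁺ < Cl⁻ < P³⁻. Counting from the smallest, position 3 is Sc³⁺.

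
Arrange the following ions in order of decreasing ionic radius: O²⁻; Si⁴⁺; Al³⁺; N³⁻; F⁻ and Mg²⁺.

All of these have 10 electrons (isoelectronic). With the same electron cloud, the ion with the most protons pulls it in tightest. Nuclear charges: Si⁴⁺ (Z=14), Al³⁺ (Z=13), Mg²⁺ (Z=12), F⁻ (Z=9), O²⁻ (Z=8), N³⁻ (Z=7). Highest Z is smallest.

N³⁻ > O²⁻ > F⁻ > Mg²⁺ > Al³⁺ > Si⁴⁺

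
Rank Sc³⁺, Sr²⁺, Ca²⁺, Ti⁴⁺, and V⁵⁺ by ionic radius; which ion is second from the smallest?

Electron counts and nuclear charges: V⁵⁺ (Z=23, 18 e⁻), Ti⁴⁺ (Z=22, 18 e⁻), Sc³⁺ (Z=21, 18 e⁻), Ca²⁺ (Z=20, 18 e⁻), Sr²⁺ (Z=38, 36 e⁻). V⁵⁺ < Ti⁴⁺ (both 18 e⁻, Z=23>22); Ti⁴⁺ < Sc³⁺ (isoelectronic, higher Z=22 is smaller); Sc³⁺ < Ca²⁺ (isoelectronic, higher Z=21 is smaller); Ca²⁺ < Sr²⁺ (same group, 1 shell fewer).
That gives V⁵⁺ < Ti⁴⁺ < Sc³⁺ < Ca²⁺ < Sr²⁺. From the smallest end, number 2 is Ti⁴⁺.

Ti⁴⁺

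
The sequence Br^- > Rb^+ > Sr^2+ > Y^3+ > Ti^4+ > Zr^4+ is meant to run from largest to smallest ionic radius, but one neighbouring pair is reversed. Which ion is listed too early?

Check each adjacent pair. Ti^4+ and Zr^4+ are reversed: Ti^4+ and Zr^4+ are in one column with the same charge; the lighter period-4 ion has one fewer shell and is smaller. No other neighbouring pair contradicts the periodic trends, so Ti^4+ is the ion listed too early.

Ti^4+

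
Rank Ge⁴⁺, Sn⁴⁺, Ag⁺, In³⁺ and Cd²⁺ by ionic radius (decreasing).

First list Z and electron count for each: Ge⁴⁺ has 28 e⁻ (Z=32), Sn⁴⁺ has 46 e⁻ (Z=50), In³⁺ has 46 e⁻ (Z=49), Cd²⁺ has 46 e⁻ (Z=48), Ag⁺ has 46 e⁻ (Z=47). Ge⁴⁺ < Sn⁴⁺ (same group, period 4 vs 5); Sn⁴⁺ < In³⁺ (isoelectronic, higher Z=50 is smaller); In³⁺ < Cd²⁺ (isoelectronic, higher Z=49 is smaller); Cd²⁺ < Ag⁺ (isoelectronic, higher Z=48 is smaller).

Ag⁺ > Cd²⁺ > In³⁺ > Sn⁴⁺ > Ge⁴⁺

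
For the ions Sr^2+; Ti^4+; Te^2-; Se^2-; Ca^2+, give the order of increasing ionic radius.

Ti^4+ < Ca^2+ < Sr^2+ < Se^2- < Te^2-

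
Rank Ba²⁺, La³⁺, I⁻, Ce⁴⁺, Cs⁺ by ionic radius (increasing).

Isoelectronic series (54 e⁻ each). Size is set by nuclear charge: more protons means a smaller ion. Ce⁴⁺ (Z=58), La³⁺ (Z=57), Ba²⁺ (Z=56), Cs⁺ (Z=55), I⁻ (Z=53).

Ce⁴⁺ < La³⁺ < Ba²⁺ < Cs⁺ < I⁻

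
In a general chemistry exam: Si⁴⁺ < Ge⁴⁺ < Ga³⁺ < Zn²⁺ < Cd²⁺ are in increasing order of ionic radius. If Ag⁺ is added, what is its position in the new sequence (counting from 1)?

Work out protons and electrons: Si⁴⁺: 10 e⁻, Z=14, Ge⁴⁺: 28 e⁻, Z=32, Ga³⁺: 28 e⁻, Z=31, Zn²⁺: 28 e⁻, Z=30, Cd²⁺: 46 e⁻, Z=48, Ag⁺: 46 e⁻, Z=47. Si⁴⁺ < Ge⁴⁺ (same group, 1 shell fewer); Ge⁴⁺ < Ga³⁺ (both 28 e⁻, Z=32>31); Ga³⁺ < Zn²⁺ (both 28 e⁻, Z=31>30); Zn²⁺ < Cd²⁺ (same group, period 4 vs 5); Cd²⁺ < Ag⁺ (both 46 e⁻, Z=48>47).
With Ag⁺ included the full order is Si⁴⁺ < Ge⁴⁺ < Ga³⁺ < Zn²⁺ < Cd²⁺ < Ag⁺, so it takes position 6.

6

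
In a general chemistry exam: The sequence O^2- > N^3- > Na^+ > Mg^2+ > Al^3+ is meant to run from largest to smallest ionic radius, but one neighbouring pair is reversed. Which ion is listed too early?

The pair O^2-, N^3- is the wrong way round — they are isoelectronic (10 e⁻) and O has more protons than N (8 vs 7), making O^2- smaller. All other adjacent pairs agree with periodic trends, so O^2- is the misplaced ion.

O^2-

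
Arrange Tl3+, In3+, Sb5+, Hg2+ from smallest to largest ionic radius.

First list Z and electron count for each: Sb5+: 46 e⁻, Z=51, In3+: 46 e⁻, Z=49, Tl3+: 78 e⁻, Z=81, Hg2+: 78 e⁻, Z=80. Sb5+ < In3+ (isoelectronic, higher Z=51 is smaller); In3+ < Tl3+ (same group, 1 shell fewer); Tl3+ < Hg2+ (isoelectronic, higher Z=81 is smaller).

Sb5+ < In3+ < Tl3+ < Hg2+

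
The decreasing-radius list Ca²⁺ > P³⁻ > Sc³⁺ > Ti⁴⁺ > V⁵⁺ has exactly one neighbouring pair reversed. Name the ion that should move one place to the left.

Scanning neighbour by neighbour, only Ca²⁺/P³⁻ violates a trend: they are isoelectronic (18 e⁻) and Ca has more protons than P (20 vs 15), making Ca²⁺ smaller. That makes P³⁻ the one sitting a position late relative to where it belongs.

P³⁻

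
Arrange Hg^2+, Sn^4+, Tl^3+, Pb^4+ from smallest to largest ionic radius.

Sn^4+ < Pb^4+ < Tl^3+ < Hg^2+

Electron counts and nuclear charges: Sn^4+ (Z=50, 46 e⁻), Pb^4+ (Z=82, 78 e⁻), Tl^3+ (Z=81, 78 e⁻), Hg^2+ (Z=80, 78 e⁻). Sn^4+ < Pb^4+ (same group, 1 shell fewer); Pb^4+ < Tl^3+ (isoelectronic, higher Z=82 is smaller); Tl^3+ < Hg^2+ (both 78 e⁻, Z=81>80).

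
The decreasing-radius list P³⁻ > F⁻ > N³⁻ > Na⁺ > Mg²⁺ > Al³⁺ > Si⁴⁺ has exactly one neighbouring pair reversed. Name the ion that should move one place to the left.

Compare adjacent ions: both have 10 electrons but Z(F)=9 > Z(N)=7, so F⁻ should be the smaller of the two — yet in this decreasing list F⁻ sits before N³⁻. Nothing else is reversed, so N³⁻ should move one place to the left.

N³⁻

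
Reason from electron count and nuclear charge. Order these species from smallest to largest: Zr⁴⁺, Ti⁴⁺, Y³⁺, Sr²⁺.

Ti⁴⁺ has 18 e⁻ (Z=22), Zr⁴⁺ has 36 e⁻ (Z=40), Y³⁺ has 36 e⁻ (Z=39), Sr²⁺ has 36 e⁻ (Z=38). Ti⁴⁺ < Zr⁴⁺ (same group, 1 shell fewer); Zr⁴⁺ < Y³⁺ (isoelectronic, higher Z=40 is smaller); Y³⁺ < Sr²⁺ (both 36 e⁻, Z=39>38).

Ti⁴⁺ < Zr⁴⁺ < Y³⁺ < Sr²⁺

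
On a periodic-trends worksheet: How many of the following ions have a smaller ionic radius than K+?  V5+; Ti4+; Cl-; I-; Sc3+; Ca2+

4

Tabulating Z and e⁻: V5+ has 18 e⁻ (Z=23), Ti4+ has 18 e⁻ (Z=22), Sc3+ has 18 e⁻ (Z=21), Ca2+ has 18 e⁻ (Z=20), K+ has 18 e⁻ (Z=19), Cl- has 18 e⁻ (Z=17), I- has 54 e⁻ (Z=53). V5+ < Ti4+ (isoelectronic, higher Z=23 is smaller); Ti4+ < Sc3+ (isoelectronic, higher Z=22 is smaller); Sc3+ < Ca2+ (both 18 e⁻, Z=21>20); Ca2+ < K+ (both 18 e⁻, Z=20>19); K+ < Cl- (both 18 e⁻, Z=19>17); Cl- < I- (same group, 2 shells fewer).
Relative to K+, the ions that are smaller are V5+, Ti4+, Sc3+, Ca2+. That's 4.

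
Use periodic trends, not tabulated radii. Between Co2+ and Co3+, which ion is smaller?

Co3+

For a single element, ionic radius drops as positive charge rises — Co3+ < Co2+.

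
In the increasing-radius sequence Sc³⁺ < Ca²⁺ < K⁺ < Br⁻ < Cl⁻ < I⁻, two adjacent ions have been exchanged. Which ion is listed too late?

Cl⁻

Scanning neighbour by neighbour, only Br⁻/Cl⁻ violates a trend: same group and charge — period 3 sits above period 4, so Cl⁻ is smaller. That makes Cl⁻ the one sitting a position late relative to where it belongs.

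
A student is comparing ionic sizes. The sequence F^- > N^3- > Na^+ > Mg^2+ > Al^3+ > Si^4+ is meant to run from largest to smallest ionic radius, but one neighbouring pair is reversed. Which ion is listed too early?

F^-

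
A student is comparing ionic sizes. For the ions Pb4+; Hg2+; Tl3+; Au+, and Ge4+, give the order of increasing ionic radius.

Electron counts and nuclear charges: Ge4+ (Z=32, 28 e⁻), Pb4+ (Z=82, 78 e⁻), Tl3+ (Z=81, 78 e⁻), Hg2+ (Z=80, 78 e⁻), Au+ (Z=79, 78 e⁻). Ge4+ < Pb4+ (same group, 2 shells fewer); Pb4+ < Tl3+ (isoelectronic, higher Z=82 is smaller); Tl3+ < Hg2+ (isoelectronic, higher Z=81 is smaller); Hg2+ < Au+ (both 78 e⁻, Z=80>79).

Ge4+ < Pb4+ < Tl3+ < Hg2+ < Au+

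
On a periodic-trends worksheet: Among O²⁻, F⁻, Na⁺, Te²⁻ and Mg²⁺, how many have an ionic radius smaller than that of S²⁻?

Tabulating Z and e⁻: Mg²⁺ (Z=12, 10 e⁻), Na⁺ (Z=11, 10 e⁻), F⁻ (Z=9, 10 e⁻), O²⁻ (Z=8, 10 e⁻), S²⁻ (Z=16, 18 e⁻), Te²⁻ (Z=52, 54 e⁻). Mg²⁺ < Na⁺ (both 10 e⁻, Z=12>11); Na⁺ < F⁻ (isoelectronic, higher Z=11 is smaller); F⁻ < O²⁻ (both 10 e⁻, Z=9>8); O²⁻ < S²⁻ (same group, period 2 vs 3); S²⁻ < Te²⁻ (same group, period 3 vs 5).
Placing each against S²⁻: smaller — Mg²⁺, Na⁺, F⁻, O²⁻; larger — Te²⁻. That's 4.

4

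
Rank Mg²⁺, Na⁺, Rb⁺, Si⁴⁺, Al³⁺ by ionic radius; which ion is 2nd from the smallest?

Si⁴⁺ has 10 e⁻ (Z=14), Al³⁺ has 10 e⁻ (Z=13), Mg²⁺ has 10 e⁻ (Z=12), Na⁺ has 10 e⁻ (Z=11), Rb⁺ has 36 e⁻ (Z=37). Si⁴⁺ < Al³⁺ (isoelectronic, higher Z=14 is smaller); Al³⁺ < Mg²⁺ (isoelectronic, higher Z=13 is smaller); Mg²⁺ < Na⁺ (both 10 e⁻, Z=12>11); Na⁺ < Rb⁺ (same group, 2 shells fewer).
That gives Si⁴⁺ < Al³⁺ < Mg²⁺ < Na⁺ < Rb⁺. From the smallest end, number 2 is Al³⁺.

Al³⁺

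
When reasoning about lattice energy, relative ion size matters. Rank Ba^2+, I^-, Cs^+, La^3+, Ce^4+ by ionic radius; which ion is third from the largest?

Ba^2+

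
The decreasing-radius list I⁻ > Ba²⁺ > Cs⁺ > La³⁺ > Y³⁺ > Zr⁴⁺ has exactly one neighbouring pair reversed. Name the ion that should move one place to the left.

Compare adjacent ions: they are isoelectronic (54 e⁻) and Ba has more protons than Cs (56 vs 55), making Ba²⁺ smaller — yet in this decreasing list Ba²⁺ sits before Cs⁺. Nothing else is reversed, so Cs⁺ should move one place to the left.

Cs⁺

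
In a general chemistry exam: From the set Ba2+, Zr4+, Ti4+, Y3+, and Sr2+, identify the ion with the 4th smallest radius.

Sr2+

Tabulating Z and e⁻: Ti4+ has 18 e⁻ (Z=22), Zr4+ has 36 e⁻ (Z=40), Y3+ has 36 e⁻ (Z=39), Sr2+ has 36 e⁻ (Z=38), Ba2+ has 54 e⁻ (Z=56). Ti4+ < Zr4+ (same group, 1 shell fewer); Zr4+ < Y3+ (both 36 e⁻, Z=40>39); Y3+ < Sr2+ (isoelectronic, higher Z=39 is smaller); Sr2+ < Ba2+ (same group, period 5 vs 6).
That gives Ti4+ < Zr4+ < Y3+ < Sr2+ < Ba2+. From the smallest end, number 4 is Sr2+.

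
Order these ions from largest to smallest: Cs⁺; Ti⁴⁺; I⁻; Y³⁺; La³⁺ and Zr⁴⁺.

Ti⁴⁺ (Z=22, 18 e⁻), Zr⁴⁺ (Z=40, 36 e⁻), Y³⁺ (Z=39, 36 e⁻), La³⁺ (Z=57, 54 e⁻), Cs⁺ (Z=55, 54 e⁻), I⁻ (Z=53, 54 e⁻). Ti⁴⁺ < Zr⁴⁺ (same group, period 4 vs 5); Zr⁴⁺ < Y³⁺ (both 36 e⁻, Z=40>39); Y³⁺ < La³⁺ (same group, period 5 vs 6); La³⁺ < Cs⁺ (isoelectronic, higher Z=57 is smaller); Cs⁺ < I⁻ (both 54 e⁻, Z=55>53).

I⁻ > Cs⁺ > La³⁺ > Y³⁺ > Zr⁴⁺ > Ti⁴⁺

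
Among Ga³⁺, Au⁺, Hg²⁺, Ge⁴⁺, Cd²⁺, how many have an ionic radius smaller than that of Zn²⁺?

First list Z and electron count for each: Ge⁴⁺ has 28 e⁻ (Z=32), Ga³⁺ has 28 e⁻ (Z=31), Zn²⁺ has 28 e⁻ (Z=30), Cd²⁺ has 46 e⁻ (Z=48), Hg²⁺ has 78 e⁻ (Z=80), Au⁺ has 78 e⁻ (Z=79). Ge⁴⁺ < Ga³⁺ (isoelectronic, higher Z=32 is smaller); Ga³⁺ < Zn²⁺ (both 28 e⁻, Z=31>30); Zn²⁺ < Cd²⁺ (same group, 1 shell fewer); Cd²⁺ < Hg²⁺ (same group, 1 shell fewer); Hg²⁺ < Au⁺ (both 78 e⁻, Z=80>79).
Relative to Zn²⁺, the ions that are smaller are Ge⁴⁺, Ga³⁺. Count: 2.

2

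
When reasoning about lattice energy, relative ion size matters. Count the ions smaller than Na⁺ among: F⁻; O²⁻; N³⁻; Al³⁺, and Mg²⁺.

2

Each ion has 10 electrons. The ranking follows nuclear charge in reverse — greater Z gives a smaller radius. Al³⁺ (Z=13), Mg²⁺ (Z=12), Na⁺ (Z=11), F⁻ (Z=9), O²⁻ (Z=8), N³⁻ (Z=7).
Placing each against Na⁺: smaller — Al³⁺, Mg²⁺; larger — F⁻, O²⁻, N³⁻. So 2 are smaller.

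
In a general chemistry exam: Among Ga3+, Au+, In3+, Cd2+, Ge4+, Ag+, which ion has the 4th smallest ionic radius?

Electron counts and nuclear charges: Ge4+ has 28 e⁻ (Z=32), Ga3+ has 28 e⁻ (Z=31), In3+ has 46 e⁻ (Z=49), Cd2+ has 46 e⁻ (Z=48), Ag+ has 46 e⁻ (Z=47), Au+ has 78 e⁻ (Z=79). Ge4+ < Ga3+ (both 28 e⁻, Z=32>31); Ga3+ < In3+ (same group, period 4 vs 5); In3+ < Cd2+ (both 46 e⁻, Z=49>48); Cd2+ < Ag+ (isoelectronic, higher Z=48 is smaller); Ag+ < Au+ (same group, 1 shell fewer).
That gives Ge4+ < Ga3+ < In3+ < Cd2+ < Ag+ < Au+. From the smallest end, number 4 is Cd2+.

Cd2+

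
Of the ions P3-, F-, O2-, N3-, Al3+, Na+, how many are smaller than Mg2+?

1

First list Z and electron count for each: Al3+ has 10 e⁻ (Z=13), Mg2+ has 10 e⁻ (Z=12), Na+ has 10 e⁻ (Z=11), F- has 10 e⁻ (Z=9), O2- has 10 e⁻ (Z=8), N3- has 10 e⁻ (Z=7), P3- has 18 e⁻ (Z=15). Al3+ < Mg2+ (isoelectronic, higher Z=13 is smaller); Mg2+ < Na+ (both 10 e⁻, Z=12>11); Na+ < F- (isoelectronic, higher Z=11 is smaller); F- < O2- (isoelectronic, higher Z=9 is smaller); O2- < N3- (isoelectronic, higher Z=8 is smaller); N3- < P3- (same group, period 2 vs 3).
Relative to Mg2+, the ions that are smaller are Al3+. Count: 1.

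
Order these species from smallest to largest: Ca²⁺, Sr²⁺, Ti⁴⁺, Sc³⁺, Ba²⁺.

Electron counts and nuclear charges: Ti⁴⁺ has 18 e⁻ (Z=22), Sc³⁺ has 18 e⁻ (Z=21), Ca²⁺ has 18 e⁻ (Z=20), Sr²⁺ has 36 e⁻ (Z=38), Ba²⁺ has 54 e⁻ (Z=56). Ti⁴⁺ < Sc³⁺ (isoelectronic, higher Z=22 is smaller); Sc³⁺ < Ca²⁺ (isoelectronic, higher Z=21 is smaller); Ca²⁺ < Sr²⁺ (same group, 1 shell fewer); Sr²⁺ < Ba²⁺ (same group, period 5 vs 6).

Ti⁴⁺ < Sc³⁺ < Ca²⁺ < Sr²⁺ < Ba²⁺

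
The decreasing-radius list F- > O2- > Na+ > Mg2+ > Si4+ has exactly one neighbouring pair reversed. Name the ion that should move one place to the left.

Compare adjacent ions: they are isoelectronic (10 e⁻) and F has more protons than O (9 vs 8), making F- smaller — yet in this decreasing list F- sits before O2-. Nothing else is reversed, so O2- should move one place to the left.

O2-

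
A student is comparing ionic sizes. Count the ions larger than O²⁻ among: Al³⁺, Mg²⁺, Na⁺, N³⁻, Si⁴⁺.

Each ion has 10 electrons. The ranking follows nuclear charge in reverse — greater Z gives a smaller radius. Si⁴⁺ (Z=14), Al³⁺ (Z=13), Mg²⁺ (Z=12), Na⁺ (Z=11), O²⁻ (Z=8), N³⁻ (Z=7).
Relative to O²⁻, the ions that are larger are N³⁻. That's 1.

1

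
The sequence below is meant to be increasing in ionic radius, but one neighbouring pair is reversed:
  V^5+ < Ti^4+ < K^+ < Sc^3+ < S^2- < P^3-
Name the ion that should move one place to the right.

Check each adjacent pair. K^+ and Sc^3+ are reversed: both have 18 electrons but Z(Sc)=21 > Z(K)=19, so Sc^3+ should be the smaller of the two. No other neighbouring pair contradicts the periodic trends, so K^+ is the ion listed too early.

K^+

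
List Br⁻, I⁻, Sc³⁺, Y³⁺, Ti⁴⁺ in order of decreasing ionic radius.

Ti⁴⁺: 18 e⁻, Z=22, Sc³⁺: 18 e⁻, Z=21, Y³⁺: 36 e⁻, Z=39, Br⁻: 36 e⁻, Z=35, I⁻: 54 e⁻, Z=53. Ti⁴⁺ < Sc³⁺ (isoelectronic, higher Z=22 is smaller); Sc³⁺ < Y³⁺ (same group, 1 shell fewer); Y³⁺ < Br⁻ (isoelectronic, higher Z=39 is smaller); Br⁻ < I⁻ (same group, period 4 vs 5).

I⁻ > Br⁻ > Y³⁺ > Sc³⁺ > Ti⁴⁺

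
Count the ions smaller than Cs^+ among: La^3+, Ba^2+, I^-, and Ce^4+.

3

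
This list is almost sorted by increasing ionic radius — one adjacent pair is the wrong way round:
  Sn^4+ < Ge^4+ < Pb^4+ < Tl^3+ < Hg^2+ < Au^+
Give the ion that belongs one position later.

Sn^4+

Scanning neighbour by neighbour, only Sn^4+/Ge^4+ violates a trend: Ge^4+ and Sn^4+ are in one column with the same charge; the lighter period-4 ion has one fewer shell and is smaller. That makes Sn^4+ the one sitting a position early relative to where it belongs.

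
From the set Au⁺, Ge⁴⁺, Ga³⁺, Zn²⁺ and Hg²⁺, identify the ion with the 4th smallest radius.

Hg²⁺

Tabulating Z and e⁻: Ge⁴⁺ has 28 e⁻ (Z=32), Ga³⁺ has 28 e⁻ (Z=31), Zn²⁺ has 28 e⁻ (Z=30), Hg²⁺ has 78 e⁻ (Z=80), Au⁺ has 78 e⁻ (Z=79). Ge⁴⁺ < Ga³⁺ (both 28 e⁻, Z=32>31); Ga³⁺ < Zn²⁺ (isoelectronic, higher Z=31 is smaller); Zn²⁺ < Hg²⁺ (same group, period 4 vs 6); Hg²⁺ < Au⁺ (isoelectronic, higher Z=80 is smaller).
Ordering: Ge⁴⁺ < Ga³⁺ < Zn²⁺ < Hg²⁺ < Au⁺. The 4th smallest is Hg²⁺.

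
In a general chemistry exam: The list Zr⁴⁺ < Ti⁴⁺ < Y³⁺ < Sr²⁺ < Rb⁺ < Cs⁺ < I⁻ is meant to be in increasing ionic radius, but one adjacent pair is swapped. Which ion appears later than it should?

Ti⁴⁺

The pair Zr⁴⁺, Ti⁴⁺ is the wrong way round — Ti⁴⁺ and Zr⁴⁺ are in one column with the same charge; the lighter period-4 ion has one fewer shell and is smaller. All other adjacent pairs agree with periodic trends, so Ti⁴⁺ is the misplaced ion.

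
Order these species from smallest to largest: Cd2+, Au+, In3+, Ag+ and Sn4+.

Sn4+ < In3+ < Cd2+ < Ag+ < Au+

Tabulating Z and e⁻: Sn4+ (Z=50, 46 e⁻), In3+ (Z=49, 46 e⁻), Cd2+ (Z=48, 46 e⁻), Ag+ (Z=47, 46 e⁻), Au+ (Z=79, 78 e⁻). Sn4+ < In3+ (isoelectronic, higher Z=50 is smaller); In3+ < Cd2+ (isoelectronic, higher Z=49 is smaller); Cd2+ < Ag+ (isoelectronic, higher Z=48 is smaller); Ag+ < Au+ (same group, period 5 vs 6).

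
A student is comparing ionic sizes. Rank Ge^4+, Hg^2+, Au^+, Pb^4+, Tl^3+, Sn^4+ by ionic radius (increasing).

Electron counts and nuclear charges: Ge^4+ has 28 e⁻ (Z=32), Sn^4+ has 46 e⁻ (Z=50), Pb^4+ has 78 e⁻ (Z=82), Tl^3+ has 78 e⁻ (Z=81), Hg^2+ has 78 e⁻ (Z=80), Au^+ has 78 e⁻ (Z=79). Ge^4+ < Sn^4+ (same group, period 4 vs 5); Sn^4+ < Pb^4+ (same group, 1 shell fewer); Pb^4+ < Tl^3+ (both 78 e⁻, Z=82>81); Tl^3+ < Hg^2+ (both 78 e⁻, Z=81>80); Hg^2+ < Au^+ (isoelectronic, higher Z=80 is smaller).

Ge^4+ < Sn^4+ < Pb^4+ < Tl^3+ < Hg^2+ < Au^+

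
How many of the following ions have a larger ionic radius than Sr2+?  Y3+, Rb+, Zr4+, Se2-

2

Each ion has 36 electrons. The ranking follows nuclear charge in reverse — greater Z gives a smaller radius. Zr4+ (Z=40), Y3+ (Z=39), Sr2+ (Z=38), Rb+ (Z=37), Se2- (Z=34).
Relative to Sr2+, the ions that are larger are Rb+, Se2-. Count: 2.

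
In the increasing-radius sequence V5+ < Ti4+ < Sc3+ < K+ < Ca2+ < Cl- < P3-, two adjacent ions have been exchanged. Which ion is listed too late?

Ca2+

Check each adjacent pair. K+ and Ca2+ are reversed: Ca2+ and K+ share 18 electrons; the higher nuclear charge on Ca (Z=20) contracts it more, so Ca2+ < K+. No other neighbouring pair contradicts the periodic trends, so Ca2+ is the ion listed too late.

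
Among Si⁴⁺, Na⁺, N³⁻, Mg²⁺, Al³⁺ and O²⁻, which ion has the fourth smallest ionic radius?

Na⁺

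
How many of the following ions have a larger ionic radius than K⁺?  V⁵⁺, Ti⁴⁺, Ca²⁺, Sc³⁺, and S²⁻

1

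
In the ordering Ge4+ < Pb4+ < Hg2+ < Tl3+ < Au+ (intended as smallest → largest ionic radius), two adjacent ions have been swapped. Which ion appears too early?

The pair Hg2+, Tl3+ is the wrong way round — Tl3+ and Hg2+ share 78 electrons; the higher nuclear charge on Tl (Z=81) contracts it more, so Tl3+ < Hg2+. All other adjacent pairs agree with periodic trends, so Hg2+ is the misplaced ion.

Hg2+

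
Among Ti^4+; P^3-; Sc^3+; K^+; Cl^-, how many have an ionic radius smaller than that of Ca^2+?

2

Each ion has 18 electrons. The ranking follows nuclear charge in reverse — greater Z gives a smaller radius. Ti^4+ (Z=22), Sc^3+ (Z=21), Ca^2+ (Z=20), K^+ (Z=19), Cl^- (Z=17), P^3- (Z=15).
Overall: Ti^4+ < Sc^3+ < Ca^2+ < K^+ < Cl^- < P^3-. Ca^2+ has 2 below it and 3 above. So 2 are smaller.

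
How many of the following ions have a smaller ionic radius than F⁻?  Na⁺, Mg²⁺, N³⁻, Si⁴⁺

Each ion has 10 electrons. The ranking follows nuclear charge in reverse — greater Z gives a smaller radius. Si⁴⁺ (Z=14), Mg²⁺ (Z=12), Na⁺ (Z=11), F⁻ (Z=9), N³⁻ (Z=7).
Placing each against F⁻: smaller — Si⁴⁺, Mg²⁺, Na⁺; larger — N³⁻. Count: 3.

3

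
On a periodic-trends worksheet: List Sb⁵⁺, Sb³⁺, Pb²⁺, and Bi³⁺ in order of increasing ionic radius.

Work out protons and electrons: Sb⁵⁺ has 46 e⁻ (Z=51), Sb³⁺ has 48 e⁻ (Z=51), Bi³⁺ has 80 e⁻ (Z=83), Pb²⁺ has 80 e⁻ (Z=82). Sb⁵⁺ < Sb³⁺ (higher charge on the same element); Sb³⁺ < Bi³⁺ (same group, period 5 vs 6); Bi³⁺ < Pb²⁺ (isoelectronic, higher Z=83 is smaller).

Sb⁵⁺ < Sb³⁺ < Bi³⁺ < Pb²⁺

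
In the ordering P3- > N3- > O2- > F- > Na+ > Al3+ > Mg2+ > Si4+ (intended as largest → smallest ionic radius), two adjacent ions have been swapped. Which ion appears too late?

Mg2+

Compare adjacent ions: they are isoelectronic (10 e⁻) and Al has more protons than Mg (13 vs 12), making Al3+ smaller — yet in this decreasing list Al3+ sits before Mg2+. Nothing else is reversed, so Mg2+ should move one place to the left.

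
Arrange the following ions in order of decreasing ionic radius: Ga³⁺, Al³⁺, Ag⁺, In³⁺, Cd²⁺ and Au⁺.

Electron counts and nuclear charges: Al³⁺ (Z=13, 10 e⁻), Ga³⁺ (Z=31, 28 e⁻), In³⁺ (Z=49, 46 e⁻), Cd²⁺ (Z=48, 46 e⁻), Ag⁺ (Z=47, 46 e⁻), Au⁺ (Z=79, 78 e⁻). Al³⁺ < Ga³⁺ (same group, 1 shell fewer); Ga³⁺ < In³⁺ (same group, 1 shell fewer); In³⁺ < Cd²⁺ (isoelectronic, higher Z=49 is smaller); Cd²⁺ < Ag⁺ (isoelectronic, higher Z=48 is smaller); Ag⁺ < Au⁺ (same group, period 5 vs 6).

Au⁺ > Ag⁺ > Cd²⁺ > In³⁺ > Ga³⁺ > Al³⁺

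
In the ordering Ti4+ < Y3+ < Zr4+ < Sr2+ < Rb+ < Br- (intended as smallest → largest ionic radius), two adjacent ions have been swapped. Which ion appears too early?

Check each adjacent pair. Y3+ and Zr4+ are reversed: both have 36 electrons but Z(Zr)=40 > Z(Y)=39, so Zr4+ should be the smaller of the two. No other neighbouring pair contradicts the periodic trends, so Y3+ is the ion listed too early.

Y3+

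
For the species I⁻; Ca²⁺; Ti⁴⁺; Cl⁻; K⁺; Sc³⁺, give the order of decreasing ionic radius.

I⁻ > Cl⁻ > K⁺ > Ca²⁺ > Sc³⁺ > Ti⁴⁺

Tabulating Z and e⁻: Ti⁴⁺: 18 e⁻, Z=22, Sc³⁺: 18 e⁻, Z=21, Ca²⁺: 18 e⁻, Z=20, K⁺: 18 e⁻, Z=19, Cl⁻: 18 e⁻, Z=17, I⁻: 54 e⁻, Z=53. Ti⁴⁺ < Sc³⁺ (isoelectronic, higher Z=22 is smaller); Sc³⁺ < Ca²⁺ (isoelectronic, higher Z=21 is smaller); Ca²⁺ < K⁺ (both 18 e⁻, Z=20>19); K⁺ < Cl⁻ (both 18 e⁻, Z=19>17); Cl⁻ < I⁻ (same group, period 3 vs 5).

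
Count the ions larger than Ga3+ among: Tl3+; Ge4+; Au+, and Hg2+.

First list Z and electron count for each: Ge4+ (Z=32, 28 e⁻), Ga3+ (Z=31, 28 e⁻), Tl3+ (Z=81, 78 e⁻), Hg2+ (Z=80, 78 e⁻), Au+ (Z=79, 78 e⁻). Ge4+ < Ga3+ (both 28 e⁻, Z=32>31); Ga3+ < Tl3+ (same group, period 4 vs 6); Tl3+ < Hg2+ (both 78 e⁻, Z=81>80); Hg2+ < Au+ (both 78 e⁻, Z=80>79).
Placing each against Ga3+: smaller — Ge4+; larger — Tl3+, Hg2+, Au+. Count: 3.

3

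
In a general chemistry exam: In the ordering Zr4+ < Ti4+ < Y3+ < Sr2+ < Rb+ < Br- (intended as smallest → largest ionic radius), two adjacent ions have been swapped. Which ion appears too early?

Zr4+

Check each adjacent pair. Zr4+ and Ti4+ are reversed: same group and charge — period 4 sits above period 5, so Ti4+ is smaller. No other neighbouring pair contradicts the periodic trends, so Zr4+ is the ion listed too early.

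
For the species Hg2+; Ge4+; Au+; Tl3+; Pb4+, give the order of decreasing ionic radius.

Electron counts and nuclear charges: Ge4+ has 28 e⁻ (Z=32), Pb4+ has 78 e⁻ (Z=82), Tl3+ has 78 e⁻ (Z=81), Hg2+ has 78 e⁻ (Z=80), Au+ has 78 e⁻ (Z=79). Ge4+ < Pb4+ (same group, period 4 vs 6); Pb4+ < Tl3+ (both 78 e⁻, Z=82>81); Tl3+ < Hg2+ (isoelectronic, higher Z=81 is smaller); Hg2+ < Au+ (both 78 e⁻, Z=80>79).

Au+ > Hg2+ > Tl3+ > Pb4+ > Ge4+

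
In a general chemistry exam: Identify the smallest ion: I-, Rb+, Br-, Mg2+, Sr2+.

Electron counts and nuclear charges: Mg2+ (Z=12, 10 e⁻), Sr2+ (Z=38, 36 e⁻), Rb+ (Z=37, 36 e⁻), Br- (Z=35, 36 e⁻), I- (Z=53, 54 e⁻). Mg2+ < Sr2+ (same group, period 3 vs 5); Sr2+ < Rb+ (isoelectronic, higher Z=38 is smaller); Rb+ < Br- (both 36 e⁻, Z=37>35); Br- < I- (same group, period 4 vs 5).

Mg2+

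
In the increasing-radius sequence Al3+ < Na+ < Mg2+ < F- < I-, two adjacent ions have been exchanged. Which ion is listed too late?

Mg2+

The pair Na+, Mg2+ is the wrong way round — they are isoelectronic (10 e⁻) and Mg has more protons than Na (12 vs 11), making Mg2+ smaller. All other adjacent pairs agree with periodic trends, so Mg2+ is the misplaced ion.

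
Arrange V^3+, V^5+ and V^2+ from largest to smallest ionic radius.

For a single element, ionic radius drops as positive charge rises — V^5+ < V^2+.

V^2+ > V^3+ > V^5+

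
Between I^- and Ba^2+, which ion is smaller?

Each ion has 54 electrons. The ranking follows nuclear charge in reverse — greater Z gives a smaller radius. Ba^2+ (Z=56), I^- (Z=53).

Ba^2+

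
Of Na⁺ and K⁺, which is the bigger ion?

All are in the same group with charge +1. Radius grows down the group as n (the outermost shell) increases.

K⁺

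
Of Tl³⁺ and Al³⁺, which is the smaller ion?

Al³⁺

Same group, same charge. Going down the group adds an extra shell of electrons, so the ion gets larger: Al³⁺ is highest in the group and smallest.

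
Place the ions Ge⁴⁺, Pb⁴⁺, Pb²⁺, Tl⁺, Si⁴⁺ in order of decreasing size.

Tl⁺ > Pb²⁺ > Pb⁴⁺ > Ge⁴⁺ > Si⁴⁺

Electron counts and nuclear charges: Si⁴⁺ (Z=14, 10 e⁻), Ge⁴⁺ (Z=32, 28 e⁻), Pb⁴⁺ (Z=82, 78 e⁻), Pb²⁺ (Z=82, 80 e⁻), Tl⁺ (Z=81, 80 e⁻). Si⁴⁺ < Ge⁴⁺ (same group, 1 shell fewer); Ge⁴⁺ < Pb⁴⁺ (same group, period 4 vs 6); Pb⁴⁺ < Pb²⁺ (same element, +4 vs +2); Pb²⁺ < Tl⁺ (isoelectronic, higher Z=82 is smaller).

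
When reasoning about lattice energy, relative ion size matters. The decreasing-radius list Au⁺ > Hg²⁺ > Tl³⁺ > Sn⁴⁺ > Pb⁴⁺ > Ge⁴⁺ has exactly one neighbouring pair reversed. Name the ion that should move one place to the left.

Scanning neighbour by neighbour, only Sn⁴⁺/Pb⁴⁺ violates a trend: Sn⁴⁺ and Pb⁴⁺ are in one column with the same charge; the lighter period-5 ion has one fewer shell and is smaller. That makes Pb⁴⁺ the one sitting a position late relative to where it belongs.

Pb⁴⁺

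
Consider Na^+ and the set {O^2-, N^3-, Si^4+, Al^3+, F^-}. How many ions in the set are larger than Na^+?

3

These species are isoelectronic with 10 electrons. The only difference is the number of protons: Si^4+ (Z=14), Al^3+ (Z=13), Na^+ (Z=11), F^- (Z=9), O^2- (Z=8), N^3- (Z=7). The strongest nuclear pull (Si^4+) gives the smallest ion.
Relative to Na^+, the ions that are larger are F^-, O^2-, N^3-. Count: 3.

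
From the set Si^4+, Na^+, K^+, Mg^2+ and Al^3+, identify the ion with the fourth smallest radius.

Work out protons and electrons: Si^4+ (Z=14, 10 e⁻), Al^3+ (Z=13, 10 e⁻), Mg^2+ (Z=12, 10 e⁻), Na^+ (Z=11, 10 e⁻), K^+ (Z=19, 18 e⁻). Si^4+ < Al^3+ (isoelectronic, higher Z=14 is smaller); Al^3+ < Mg^2+ (both 10 e⁻, Z=13>12); Mg^2+ < Na^+ (isoelectronic, higher Z=12 is smaller); Na^+ < K^+ (same group, 1 shell fewer).
So the order is Si^4+ < Al^3+ < Mg^2+ < Na^+ < K^+; the 4th-smallest ion is Na^+.

Na^+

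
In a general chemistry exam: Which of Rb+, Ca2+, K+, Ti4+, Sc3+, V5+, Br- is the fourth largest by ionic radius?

Ca2+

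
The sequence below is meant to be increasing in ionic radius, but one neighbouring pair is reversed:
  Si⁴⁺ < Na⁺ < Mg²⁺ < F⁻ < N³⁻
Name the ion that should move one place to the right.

Compare adjacent ions: both have 10 electrons but Z(Mg)=12 > Z(Na)=11, so Mg²⁺ should be the smaller of the two — yet in this increasing list Na⁺ sits before Mg²⁺. Nothing else is reversed, so Na⁺ should move one place to the right.

Na⁺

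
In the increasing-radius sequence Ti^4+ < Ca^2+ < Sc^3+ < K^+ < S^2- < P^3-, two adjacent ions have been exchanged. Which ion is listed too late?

Sc^3+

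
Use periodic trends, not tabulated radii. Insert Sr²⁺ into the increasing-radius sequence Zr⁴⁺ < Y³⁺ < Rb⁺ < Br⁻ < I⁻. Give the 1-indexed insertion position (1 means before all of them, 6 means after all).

Zr⁴⁺ has 36 e⁻ (Z=40), Y³⁺ has 36 e⁻ (Z=39), Sr²⁺ has 36 e⁻ (Z=38), Rb⁺ has 36 e⁻ (Z=37), Br⁻ has 36 e⁻ (Z=35), I⁻ has 54 e⁻ (Z=53). Zr⁴⁺ < Y³⁺ (both 36 e⁻, Z=40>39); Y³⁺ < Sr²⁺ (isoelectronic, higher Z=39 is smaller); Sr²⁺ < Rb⁺ (both 36 e⁻, Z=38>37); Rb⁺ < Br⁻ (isoelectronic, higher Z=37 is smaller); Br⁻ < I⁻ (same group, 1 shell fewer).
Merged order: Zr⁴⁺ < Y³⁺ < Sr²⁺ < Rb⁺ < Br⁻ < I⁻ — Sr²⁺ is number 3.

3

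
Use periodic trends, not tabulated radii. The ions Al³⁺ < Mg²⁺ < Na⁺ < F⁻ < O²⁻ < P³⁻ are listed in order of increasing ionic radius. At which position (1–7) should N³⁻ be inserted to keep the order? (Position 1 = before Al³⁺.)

First list Z and electron count for each: Al³⁺: 10 e⁻, Z=13, Mg²⁺: 10 e⁻, Z=12, Na⁺: 10 e⁻, Z=11, F⁻: 10 e⁻, Z=9, O²⁻: 10 e⁻, Z=8, N³⁻: 10 e⁻, Z=7, P³⁻: 18 e⁻, Z=15. Al³⁺ < Mg²⁺ (both 10 e⁻, Z=13>12); Mg²⁺ < Na⁺ (isoelectronic, higher Z=12 is smaller); Na⁺ < F⁻ (isoelectronic, higher Z=11 is smaller); F⁻ < O²⁻ (both 10 e⁻, Z=9>8); O²⁻ < N³⁻ (both 10 e⁻, Z=8>7); N³⁻ < P³⁻ (same group, 1 shell fewer).
The complete sequence is Al³⁺ < Mg²⁺ < Na⁺ < F⁻ < O²⁻ < N³⁻ < P³⁻. N³⁻ sits at position 6.

6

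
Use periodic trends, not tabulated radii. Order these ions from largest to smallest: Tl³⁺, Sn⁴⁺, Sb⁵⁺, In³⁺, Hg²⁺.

Sb⁵⁺ has 46 e⁻ (Z=51), Sn⁴⁺ has 46 e⁻ (Z=50), In³⁺ has 46 e⁻ (Z=49), Tl³⁺ has 78 e⁻ (Z=81), Hg²⁺ has 78 e⁻ (Z=80). Sb⁵⁺ < Sn⁴⁺ (both 46 e⁻, Z=51>50); Sn⁴⁺ < In³⁺ (both 46 e⁻, Z=50>49); In³⁺ < Tl³⁺ (same group, period 5 vs 6); Tl³⁺ < Hg²⁺ (isoelectronic, higher Z=81 is smaller).

Hg²⁺ > Tl³⁺ > In³⁺ > Sn⁴⁺ > Sb⁵⁺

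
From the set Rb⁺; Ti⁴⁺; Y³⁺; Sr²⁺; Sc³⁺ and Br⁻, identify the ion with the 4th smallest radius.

Sr²⁺

Ti⁴⁺ (Z=22, 18 e⁻), Sc³⁺ (Z=21, 18 e⁻), Y³⁺ (Z=39, 36 e⁻), Sr²⁺ (Z=38, 36 e⁻), Rb⁺ (Z=37, 36 e⁻), Br⁻ (Z=35, 36 e⁻). Ti⁴⁺ < Sc³⁺ (both 18 e⁻, Z=22>21); Sc³⁺ < Y³⁺ (same group, period 4 vs 5); Y³⁺ < Sr²⁺ (both 36 e⁻, Z=39>38); Sr²⁺ < Rb⁺ (both 36 e⁻, Z=38>37); Rb⁺ < Br⁻ (both 36 e⁻, Z=37>35).
That gives Ti⁴⁺ < Sc³⁺ < Y³⁺ < Sr²⁺ < Rb⁺ < Br⁻. From the smallest end, number 4 is Sr²⁺.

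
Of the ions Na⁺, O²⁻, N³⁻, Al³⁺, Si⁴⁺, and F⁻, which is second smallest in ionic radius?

Al³⁺

These species are isoelectronic with 10 electrons. The only difference is the number of protons: Si⁴⁺ (Z=14), Al³⁺ (Z=13), Na⁺ (Z=11), F⁻ (Z=9), O²⁻ (Z=8), N³⁻ (Z=7). The strongest nuclear pull (Si⁴⁺) gives the smallest ion.
Ordering: Si⁴⁺ < Al³⁺ < Na⁺ < F⁻ < O²⁻ < N³⁻. The second smallest is Al³⁺.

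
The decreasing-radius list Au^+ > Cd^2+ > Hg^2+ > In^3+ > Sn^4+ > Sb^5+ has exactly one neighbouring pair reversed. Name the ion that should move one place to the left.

Hg^2+

Compare adjacent ions: same group and charge — period 5 sits above period 6, so Cd^2+ is smaller — yet in this decreasing list Cd^2+ sits before Hg^2+. Nothing else is reversed, so Hg^2+ should move one place to the left.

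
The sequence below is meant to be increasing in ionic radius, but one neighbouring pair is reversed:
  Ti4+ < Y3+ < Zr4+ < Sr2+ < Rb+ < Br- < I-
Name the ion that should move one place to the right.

Y3+

Compare adjacent ions: they are isoelectronic (36 e⁻) and Zr has more protons than Y (40 vs 39), making Zr4+ smaller — yet in this increasing list Y3+ sits before Zr4+. Nothing else is reversed, so Y3+ should move one place to the right.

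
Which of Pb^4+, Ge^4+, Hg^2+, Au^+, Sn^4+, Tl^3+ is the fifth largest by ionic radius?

First list Z and electron count for each: Ge^4+ (Z=32, 28 e⁻), Sn^4+ (Z=50, 46 e⁻), Pb^4+ (Z=82, 78 e⁻), Tl^3+ (Z=81, 78 e⁻), Hg^2+ (Z=80, 78 e⁻), Au^+ (Z=79, 78 e⁻). Ge^4+ < Sn^4+ (same group, period 4 vs 5); Sn^4+ < Pb^4+ (same group, period 5 vs 6); Pb^4+ < Tl^3+ (both 78 e⁻, Z=82>81); Tl^3+ < Hg^2+ (isoelectronic, higher Z=81 is smaller); Hg^2+ < Au^+ (both 78 e⁻, Z=80>79).
Ordering: Ge^4+ < Sn^4+ < Pb^4+ < Tl^3+ < Hg^2+ < Au^+. The fifth largest is Sn^4+.

Sn^4+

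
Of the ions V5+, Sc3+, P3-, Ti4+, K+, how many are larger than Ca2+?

All of these have 18 electrons (isoelectronic). With the same electron cloud, the ion with the most protons pulls it in tightest. Nuclear charges: V5+ (Z=23), Ti4+ (Z=22), Sc3+ (Z=21), Ca2+ (Z=20), K+ (Z=19), P3- (Z=15). Highest Z is smallest.
Overall: V5+ < Ti4+ < Sc3+ < Ca2+ < K+ < P3-. Ca2+ has 3 below it and 2 above. So 2 are larger.

2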